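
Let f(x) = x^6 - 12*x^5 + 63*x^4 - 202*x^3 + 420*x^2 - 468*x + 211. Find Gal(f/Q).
6T14: PGL(2,5)

The polynomial f is an irreducible sextic over Q, so G = Gal(f/Q) is one of the 16 transitive subgroups 6T1, ..., 6T16 of S_6. The discriminant of f is -28010528989632, which is not a perfect square, so G is not contained in A_6. The transitive groups of degree 6 not contained in A_6 are: C_6 (6T1, order 6), S_3 (6T2, order 6), D_6 (6T3, order 12), C_3 x S_3 (6T5, order 18), A_4 x C_2 (6T6, order 24), S_4 (6T8, order 24), S_3 x S_3 (6T9, order 36), S_4 x C_2 (6T11, order 48), (S_3 x S_3) : C_2 (6T13, order 72), PGL(2,5) (6T14, order 120), S_6 (6T16, order 720). By Dedekind's theorem, for a prime p not dividing disc(f) the degrees of the irreducible factors of f mod p form the cycle type of an element of G. Factoring f modulo the 21 such primes p <= 89 (skipping 2, 3, 7, which divide the discriminant), each new pattern first appears at: mod 5: f = (x^6 + 3x^5 + 3x^4 + 3x^3 + 2x + 1), pattern 6; mod 11: f = (x + 5)(x^5 + 5x^4 + 5x^3 + 4x^2 + 4x + 7), pattern 5+1; mod 13: f = (x + 6)(x + 12)(x^4 + 9x^3 + 11x^2 + 5x + 6), pattern 4+1+1; mod 23: f = (x + 5)(x + 18)(x^2 + 14x + 4)(x^2 + 20x + 11), pattern 2+2+1+1; mod 43: f = (x^3 + 37x^2 + 12x + 4)(x^3 + 37x^2 + 15x + 42), pattern 3+3; mod 61: f = (x^2 + 9x + 56)(x^2 + 11x + 55)(x^2 + 29x + 5), pattern 2+2+2. No other pattern occurs in this range, so the set of observed cycle types is {6, 5+1, 4+1+1, 2+2+1+1, 3+3, 2+2+2}. The candidates containing elements of all these cycle types are PGL(2,5) (6T14) of order 120, S_6 (6T16) of order 720; the others are excluded. The observed types are precisely the cycle types that occur in PGL(2,5) (6T14) (apart from the identity). Each of the other remaining candidates has further cycle types, and by the Chebotarev density theorem the matching factorization patterns would occur for a proportion of primes equal to their share of the group: S_6 (6T16) additionally contains elements of type 4+2, 3+2+1, 3+1+1+1, 2+1+1+1+1 (265 of its 720 elements, about 37% of primes). None of the 21 primes tested shows any such pattern (for each of these groups the chance of that is below 10^-4), which rules them out. Hence G = PGL(2,5) (6T14), of order 120.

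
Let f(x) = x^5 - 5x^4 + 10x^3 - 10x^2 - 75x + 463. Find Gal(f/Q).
D_5

The polynomial f is an irreducible quintic over Q, so G = Gal(f/Q) is a transitive subgroup of S_5: one of C_5 (5T1, order 5), D_5 (5T2, order 10), F_20 (5T3, order 20), A_5 (5T4, order 60) or S_5 (5T5, order 120). The discriminant of f is 67108864000000 = 8192000^2, a perfect square, so G is contained in A_5. The transitive groups of degree 5 contained in A_5 are: C_5 (5T1, order 5), D_5 (5T2, order 10), A_5 (5T4, order 60). By Dedekind's theorem, for a prime p not dividing disc(f) the degrees of the irreducible factors of f mod p form the cycle type of an element of G. Factoring f modulo the 23 such primes p <= 97 (skipping 2, 5, which divide the discriminant), each new pattern first appears at: mod 3: f = (x + 2)(x^2 + 1)(x^2 + 2x + 2), pattern 2+2+1; mod 7: f = (x^5 + 2x^4 + 3x^3 + 4x^2 + 2x + 1), pattern 5. No other pattern occurs in this range, so the set of observed cycle types is {2+2+1, 5}. The candidates containing elements of all these cycle types are D_5 (5T2) of order 10, A_5 (5T4) of order 60; the others are excluded. The observed types are precisely the cycle types that occur in D_5 (5T2) (apart from the identity). Each of the other remaining candidates has further cycle types, and by the Chebotarev density theorem the matching factorization patterns would occur for a proportion of primes equal to their share of the group: A_5 (5T4) additionally contains elements of type 3+1+1 (20 of its 60 elements, about 33% of primes). None of the 23 primes tested shows any such pattern (for each of these groups the chance of that is below 10^-4), which rules them out. Hence G = D_5 (5T2), of order 10.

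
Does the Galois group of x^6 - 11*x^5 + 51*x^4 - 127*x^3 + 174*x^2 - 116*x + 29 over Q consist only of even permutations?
The polynomial is irreducible of degree 6 over Q. Its discriminant is 525625 = 725^2, a perfect square. A Galois group lies in the alternating group exactly when the discriminant is a square in Q, so the Galois group ((C_3 x C_3) : C_4) is contained in A_6.

Yes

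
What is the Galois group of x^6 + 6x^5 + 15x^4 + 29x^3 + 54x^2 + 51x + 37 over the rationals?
The polynomial f is an irreducible sextic over Q, so G = Gal(f/Q) is one of the 16 transitive subgroups 6T1, ..., 6T16 of S_6. The discriminant of f is -945145936107, which is not a perfect square, so G is not contained in A_6. The transitive groups of degree 6 not contained in A_6 are: C_6 (6T1, order 6), S_3 (6T2, order 6), D_6 (6T3, order 12), C_3 x S_3 (6T5, order 18), A_4 x C_2 (6T6, order 24), S_4 (6T8, order 24), S_3 x S_3 (6T9, order 36), S_4 x C_2 (6T11, order 48), (S_3 x S_3) : C_2 (6T13, order 72), PGL(2,5) (6T14, order 120), S_6 (6T16, order 720). By Dedekind's theorem, for a prime p not dividing disc(f) the degrees of the irreducible factors of f mod p form the cycle type of an element of G. Factoring f modulo the 27 such primes p <= 127 (skipping 3, 17, 19, 43, which divide the discriminant), each new pattern first appears at: mod 2: f = (x^6 + x^4 + x^3 + x + 1), pattern 6; mod 7: f = (x + 1)(x^2 + 2x + 5)(x^3 + 3x^2 + 6x + 6), pattern 3+2+1; mod 11: f = (x^2 + 4x + 2)(x^4 + 2x^3 + 5x^2 + 5x + 2), pattern 4+2; mod 13: f = (x + 5)(x + 7)(x^2 + 9x + 6)(x^2 + 11x + 12), pattern 2+2+1+1; mod 61: f = (x + 7)(x + 21)(x + 36)(x + 50)(x^2 + 14x + 42), pattern 2+1+1+1+1; mod 97: f = (x + 14)(x + 26)(x + 60)(x^3 + 3x^2 + 55x + 93), pattern 3+1+1+1; mod 113: f = (x^2 + 2x + 38)(x^2 + 54x + 88)(x^2 + 63x + 95), pattern 2+2+2; mod 127: f = (x^3 + 3x^2 + 52x + 74)(x^3 + 3x^2 + 81x + 64), pattern 3+3. No other pattern occurs in this range, so the set of observed cycle types is {6, 3+2+1, 4+2, 2+2+1+1, 2+1+1+1+1, 3+1+1+1, 2+2+2, 3+3}. The candidates containing elements of all these cycle types are (S_3 x S_3) : C_2 (6T13) of order 72, S_6 (6T16) of order 720; the others are excluded. The observed types are precisely the cycle types that occur in (S_3 x S_3) : C_2 (6T13) (apart from the identity). Each of the other remaining candidates has further cycle types, and by the Chebotarev density theorem the matching factorization patterns would occur for a proportion of primes equal to their share of the group: S_6 (6T16) additionally contains elements of type 5+1, 4+1+1 (234 of its 720 elements, about 32% of primes). None of the 27 primes tested shows any such pattern (for each of these groups the chance of that is below 10^-4), which rules them out. Hence G = (S_3 x S_3) : C_2 (6T13), of order 72.

(S_3 x S_3) : C_2 (also written G72)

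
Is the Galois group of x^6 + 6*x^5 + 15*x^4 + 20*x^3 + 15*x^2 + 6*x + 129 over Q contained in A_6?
No

The polynomial is irreducible of degree 6 over Q. Its discriminant is -1603087953297408, which is not a perfect square. A Galois group lies in the alternating group exactly when the discriminant is a square in Q, so the Galois group (D_6) is not contained in A_6.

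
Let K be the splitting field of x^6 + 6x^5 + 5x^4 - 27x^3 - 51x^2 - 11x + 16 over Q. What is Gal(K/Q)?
PSL(2,5) (also written A5(6))

The polynomial f is an irreducible sextic over Q, so G = Gal(f/Q) is one of the 16 transitive subgroups 6T1, ..., 6T16 of S_6. The discriminant of f is 30991489 = 5567^2, a perfect square, so G is contained in A_6. The transitive groups of degree 6 contained in A_6 are: A_4 (6T4, order 12), S_4 (6T7, order 24), (C_3 x C_3) : C_4 (6T10, order 36), PSL(2,5) (6T12, order 60), A_6 (6T15, order 360). By Dedekind's theorem, for a prime p not dividing disc(f) the degrees of the irreducible factors of f mod p form the cycle type of an element of G. Factoring f modulo the 21 such primes p <= 79 (skipping 19, which divides the discriminant), each new pattern first appears at: mod 2: f = (x)(x^5 + x^3 + x^2 + x + 1), pattern 5+1; mod 7: f = (x^3 + x^2 + 3x + 1)(x^3 + 5x^2 + 4x + 2), pattern 3+3; mod 61: f = (x + 38)(x + 60)(x^2 + 13x + 60)(x^2 + 17x + 55), pattern 2+2+1+1. No other pattern occurs in this range, so the set of observed cycle types is {5+1, 3+3, 2+2+1+1}. The candidates containing elements of all these cycle types are PSL(2,5) (6T12) of order 60, A_6 (6T15) of order 360; the others are excluded. The observed types are precisely the cycle types that occur in PSL(2,5) (6T12) (apart from the identity). Each of the other remaining candidates has further cycle types, and by the Chebotarev density theorem the matching factorization patterns would occur for a proportion of primes equal to their share of the group: A_6 (6T15) additionally contains elements of type 4+2, 3+1+1+1 (130 of its 360 elements, about 36% of primes). None of the 21 primes tested shows any such pattern (for each of these groups the chance of that is below 10^-4), which rules them out. Hence G = PSL(2,5) (6T12), of order 60.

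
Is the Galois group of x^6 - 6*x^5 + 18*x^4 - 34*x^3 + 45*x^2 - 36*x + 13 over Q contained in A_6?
No

The polynomial is irreducible of degree 6 over Q. Its discriminant is -16003008, which is not a perfect square. A Galois group lies in the alternating group exactly when the discriminant is a square in Q, so the Galois group (PGL(2,5)) is not contained in A_6.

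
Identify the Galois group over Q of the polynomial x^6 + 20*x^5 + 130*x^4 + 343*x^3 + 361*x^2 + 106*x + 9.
The polynomial f is an irreducible sextic over Q, so G = Gal(f/Q) is one of the 16 transitive subgroups 6T1, ..., 6T16 of S_6. The discriminant of f is 3646117689361 = 1909481^2, a perfect square, so G is contained in A_6. The transitive groups of degree 6 contained in A_6 are: A_4 (6T4, order 12), S_4 (6T7, order 24), (C_3 x C_3) : C_4 (6T10, order 36), PSL(2,5) (6T12, order 60), A_6 (6T15, order 360). By Dedekind's theorem, for a prime p not dividing disc(f) the degrees of the irreducible factors of f mod p form the cycle type of an element of G. Factoring f modulo the 21 such primes p <= 83 (skipping 7, 19, which divide the discriminant), each new pattern first appears at: mod 2: f = (x + 1)(x^5 + x^4 + x^3 + x + 1), pattern 5+1; mod 11: f = (x^3 + 2x^2 + 10x + 3)(x^3 + 7x^2 + 7x + 3), pattern 3+3; mod 61: f = (x + 4)(x + 27)(x^2 + 25x + 47)(x^2 + 25x + 57), pattern 2+2+1+1. No other pattern occurs in this range, so the set of observed cycle types is {5+1, 3+3, 2+2+1+1}. The candidates containing elements of all these cycle types are PSL(2,5) (6T12) of order 60, A_6 (6T15) of order 360; the others are excluded. The observed types are precisely the cycle types that occur in PSL(2,5) (6T12) (apart from the identity). Each of the other remaining candidates has further cycle types, and by the Chebotarev density theorem the matching factorization patterns would occur for a proportion of primes equal to their share of the group: A_6 (6T15) additionally contains elements of type 4+2, 3+1+1+1 (130 of its 360 elements, about 36% of primes). None of the 21 primes tested shows any such pattern (for each of these groups the chance of that is below 10^-4), which rules them out. Hence G = PSL(2,5) (6T12), of order 60.

PSL(2,5)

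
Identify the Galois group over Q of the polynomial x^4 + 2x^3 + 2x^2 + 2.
The polynomial is an irreducible quartic over Q and its discriminant is 3136 = 56^2, a perfect square, so the Galois group is contained in A_4. The resolvent cubic y^3 - 2*y^2 - 8*y + 8 is irreducible over Q. An irreducible resolvent with square discriminant gives A_4.

A_4, the alternating group on 4 letters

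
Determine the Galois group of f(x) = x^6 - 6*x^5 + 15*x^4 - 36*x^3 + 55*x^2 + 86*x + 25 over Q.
S_6, the symmetric group on 6 letters

The polynomial f is an irreducible sextic over Q, so G = Gal(f/Q) is one of the 16 transitive subgroups 6T1, ..., 6T16 of S_6. The discriminant of f is -314339885068288, which is not a perfect square, so G is not contained in A_6. The transitive groups of degree 6 not contained in A_6 are: C_6 (6T1, order 6), S_3 (6T2, order 6), D_6 (6T3, order 12), C_3 x S_3 (6T5, order 18), A_4 x C_2 (6T6, order 24), S_4 (6T8, order 24), S_3 x S_3 (6T9, order 36), S_4 x C_2 (6T11, order 48), (S_3 x S_3) : C_2 (6T13, order 72), PGL(2,5) (6T14, order 120), S_6 (6T16, order 720). By Dedekind's theorem, for a prime p not dividing disc(f) the degrees of the irreducible factors of f mod p form the cycle type of an element of G. Factoring f modulo the 3 such primes p <= 7 (skipping 2, which divides the discriminant), each new pattern first appears at: mod 3: f = (x^6 + x^2 + 2x + 1), pattern 6; mod 5: f = (x)(x + 4)(x^4 + 4x + 4), pattern 4+1+1; mod 7: f = (x + 6)(x^2 + 5x + 2)(x^3 + 4x^2 + 2x + 5), pattern 3+2+1. No other pattern occurs in this range, so the set of observed cycle types is {6, 4+1+1, 3+2+1}. Among the candidates above, the only group containing elements of all these cycle types is S_6 (6T16); every other candidate lacks at least one of them. Hence G = S_6 (6T16), of order 720.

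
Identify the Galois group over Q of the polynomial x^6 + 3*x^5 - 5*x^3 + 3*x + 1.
6T2: S_3

The polynomial f is an irreducible sextic over Q, so G = Gal(f/Q) is one of the 16 transitive subgroups 6T1, ..., 6T16 of S_6. The discriminant of f is -34992, which is not a perfect square, so G is not contained in A_6. The transitive groups of degree 6 not contained in A_6 are: C_6 (6T1, order 6), S_3 (6T2, order 6), D_6 (6T3, order 12), C_3 x S_3 (6T5, order 18), A_4 x C_2 (6T6, order 24), S_4 (6T8, order 24), S_3 x S_3 (6T9, order 36), S_4 x C_2 (6T11, order 48), (S_3 x S_3) : C_2 (6T13, order 72), PGL(2,5) (6T14, order 120), S_6 (6T16, order 720). By Dedekind's theorem, for a prime p not dividing disc(f) the degrees of the irreducible factors of f mod p form the cycle type of an element of G. Factoring f modulo the 23 such primes p <= 97 (skipping 2, 3, which divide the discriminant), each new pattern first appears at: mod 5: f = (x^2 + x + 2)(x^2 + 3x + 3)(x^2 + 4x + 1), pattern 2+2+2; mod 7: f = (x^3 + 4x^2 + x + 6)(x^3 + 6x^2 + 3x + 6), pattern 3+3; mod 31: f = (x + 4)(x + 8)(x + 10)(x + 22)(x + 24)(x + 28), pattern 1+1+1+1+1+1. No other pattern occurs in this range, so the set of observed cycle types is {2+2+2, 3+3, 1+1+1+1+1+1}. The candidates containing elements of all these cycle types are C_6 (6T1) of order 6, S_3 (6T2) of order 6, D_6 (6T3) of order 12, C_3 x S_3 (6T5) of order 18, A_4 x C_2 (6T6) of order 24, S_4 (6T8) of order 24, S_3 x S_3 (6T9) of order 36, S_4 x C_2 (6T11) of order 48, (S_3 x S_3) : C_2 (6T13) of order 72, PGL(2,5) (6T14) of order 120, S_6 (6T16) of order 720; the others are excluded. The observed types are precisely the cycle types that occur in S_3 (6T2). Each of the other remaining candidates has further cycle types, and by the Chebotarev density theorem the matching factorization patterns would occur for a proportion of primes equal to their share of the group: C_6 (6T1) additionally contains elements of type 6 (2 of its 6 elements, about 33% of primes); D_6 (6T3) additionally contains elements of type 6, 2+2+1+1 (5 of its 12 elements, about 42% of primes); C_3 x S_3 (6T5) additionally contains elements of type 6, 3+1+1+1 (10 of its 18 elements, about 56% of primes); A_4 x C_2 (6T6) additionally contains elements of type 6, 2+2+1+1, 2+1+1+1+1 (14 of its 24 elements, about 58% of primes); S_4 (6T8) additionally contains elements of type 4+1+1, 2+2+1+1 (9 of its 24 elements, about 38% of primes); S_3 x S_3 (6T9) additionally contains elements of type 6, 3+1+1+1, 2+2+1+1 (25 of its 36 elements, about 69% of primes); S_4 x C_2 (6T11) additionally contains elements of type 6, 4+2, 4+1+1, 2+2+1+1, 2+1+1+1+1 (32 of its 48 elements, about 67% of primes); (S_3 x S_3) : C_2 (6T13) additionally contains elements of type 6, 4+2, 3+2+1, 3+1+1+1, 2+2+1+1, 2+1+1+1+1 (61 of its 72 elements, about 85% of primes); PGL(2,5) (6T14) additionally contains elements of type 6, 5+1, 4+1+1, 2+2+1+1 (89 of its 120 elements, about 74% of primes); S_6 (6T16) additionally contains elements of type 6, 5+1, 4+2, 4+1+1, 3+2+1, 3+1+1+1, 2+2+1+1, 2+1+1+1+1 (664 of its 720 elements, about 92% of primes). None of the 23 primes tested shows any such pattern (for each of these groups the chance of that is below 10^-4), which rules them out. Hence G = S_3 (6T2), of order 6.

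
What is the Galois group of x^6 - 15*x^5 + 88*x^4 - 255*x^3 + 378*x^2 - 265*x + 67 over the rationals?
6T2: S_3

The polynomial f is an irreducible sextic over Q, so G = Gal(f/Q) is one of the 16 transitive subgroups 6T1, ..., 6T16 of S_6. The discriminant of f is 810448, which is not a perfect square, so G is not contained in A_6. The transitive groups of degree 6 not contained in A_6 are: C_6 (6T1, order 6), S_3 (6T2, order 6), D_6 (6T3, order 12), C_3 x S_3 (6T5, order 18), A_4 x C_2 (6T6, order 24), S_4 (6T8, order 24), S_3 x S_3 (6T9, order 36), S_4 x C_2 (6T11, order 48), (S_3 x S_3) : C_2 (6T13, order 72), PGL(2,5) (6T14, order 120), S_6 (6T16, order 720). By Dedekind's theorem, for a prime p not dividing disc(f) the degrees of the irreducible factors of f mod p form the cycle type of an element of G. Factoring f modulo the 23 such primes p <= 97 (skipping 2, 37, which divide the discriminant), each new pattern first appears at: mod 3: f = (x^3 + x^2 + 2x + 1)(x^3 + 2x^2 + 1), pattern 3+3; mod 5: f = (x^2 + 2)(x^2 + x + 1)(x^2 + 4x + 1), pattern 2+2+2; mod 67: f = (x)(x + 16)(x + 28)(x + 34)(x + 46)(x + 62), pattern 1+1+1+1+1+1. No other pattern occurs in this range, so the set of observed cycle types is {3+3, 2+2+2, 1+1+1+1+1+1}. The candidates containing elements of all these cycle types are C_6 (6T1) of order 6, S_3 (6T2) of order 6, D_6 (6T3) of order 12, C_3 x S_3 (6T5) of order 18, A_4 x C_2 (6T6) of order 24, S_4 (6T8) of order 24, S_3 x S_3 (6T9) of order 36, S_4 x C_2 (6T11) of order 48, (S_3 x S_3) : C_2 (6T13) of order 72, PGL(2,5) (6T14) of order 120, S_6 (6T16) of order 720; the others are excluded. The observed types are precisely the cycle types that occur in S_3 (6T2). Each of the other remaining candidates has further cycle types, and by the Chebotarev density theorem the matching factorization patterns would occur for a proportion of primes equal to their share of the group: C_6 (6T1) additionally contains elements of type 6 (2 of its 6 elements, about 33% of primes); D_6 (6T3) additionally contains elements of type 6, 2+2+1+1 (5 of its 12 elements, about 42% of primes); C_3 x S_3 (6T5) additionally contains elements of type 6, 3+1+1+1 (10 of its 18 elements, about 56% of primes); A_4 x C_2 (6T6) additionally contains elements of type 6, 2+2+1+1, 2+1+1+1+1 (14 of its 24 elements, about 58% of primes); S_4 (6T8) additionally contains elements of type 4+1+1, 2+2+1+1 (9 of its 24 elements, about 38% of primes); S_3 x S_3 (6T9) additionally contains elements of type 6, 3+1+1+1, 2+2+1+1 (25 of its 36 elements, about 69% of primes); S_4 x C_2 (6T11) additionally contains elements of type 6, 4+2, 4+1+1, 2+2+1+1, 2+1+1+1+1 (32 of its 48 elements, about 67% of primes); (S_3 x S_3) : C_2 (6T13) additionally contains elements of type 6, 4+2, 3+2+1, 3+1+1+1, 2+2+1+1, 2+1+1+1+1 (61 of its 72 elements, about 85% of primes); PGL(2,5) (6T14) additionally contains elements of type 6, 5+1, 4+1+1, 2+2+1+1 (89 of its 120 elements, about 74% of primes); S_6 (6T16) additionally contains elements of type 6, 5+1, 4+2, 4+1+1, 3+2+1, 3+1+1+1, 2+2+1+1, 2+1+1+1+1 (664 of its 720 elements, about 92% of primes). None of the 23 primes tested shows any such pattern (for each of these groups the chance of that is below 10^-4), which rules them out. Hence G = S_3 (6T2), of order 6.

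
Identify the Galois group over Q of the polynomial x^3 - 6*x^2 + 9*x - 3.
The polynomial is an irreducible cubic over Q and its discriminant is 81 = 9^2, a perfect square. For an irreducible cubic, a square discriminant forces the Galois group to be A_3, the cyclic group of order 3.

3T1: C_3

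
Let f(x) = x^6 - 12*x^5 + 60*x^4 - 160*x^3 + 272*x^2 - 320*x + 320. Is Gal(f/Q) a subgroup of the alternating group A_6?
The polynomial is irreducible of degree 6 over Q. Its discriminant is -2693803488051200, which is not a perfect square. A Galois group lies in the alternating group exactly when the discriminant is a square in Q, so the Galois group (S_4 x C_2) is not contained in A_6.

No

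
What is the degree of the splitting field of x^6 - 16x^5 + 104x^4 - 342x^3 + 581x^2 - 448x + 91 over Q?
The degree of the splitting field over Q equals the order of the Galois group, so first determine the group. The polynomial f is an irreducible sextic over Q, so G = Gal(f/Q) is one of the 16 transitive subgroups 6T1, ..., 6T16 of S_6. The discriminant of f is 13191900736 = 114856^2, a perfect square, so G is contained in A_6. The transitive groups of degree 6 contained in A_6 are: A_4 (6T4, order 12), S_4 (6T7, order 24), (C_3 x C_3) : C_4 (6T10, order 36), PSL(2,5) (6T12, order 60), A_6 (6T15, order 360). By Dedekind's theorem, for a prime p not dividing disc(f) the degrees of the irreducible factors of f mod p form the cycle type of an element of G. Factoring f modulo the 33 such primes p <= 149 (skipping 2, 7, which divide the discriminant), each new pattern first appears at: mod 3: f = (x^3 + 2x + 1)(x^3 + 2x^2 + 1), pattern 3+3; mod 13: f = (x)(x + 4)(x^2 + 11)(x^2 + 6x + 4), pattern 2+2+1+1. No other pattern occurs in this range, so the set of observed cycle types is {3+3, 2+2+1+1}. The candidates containing elements of all these cycle types are A_4 (6T4) of order 12, S_4 (6T7) of order 24, (C_3 x C_3) : C_4 (6T10) of order 36, PSL(2,5) (6T12) of order 60, A_6 (6T15) of order 360; the others are excluded. The observed types are precisely the cycle types that occur in A_4 (6T4) (apart from the identity). Each of the other remaining candidates has further cycle types, and by the Chebotarev density theorem the matching factorization patterns would occur for a proportion of primes equal to their share of the group: S_4 (6T7) additionally contains elements of type 4+2 (6 of its 24 elements, about 25% of primes); (C_3 x C_3) : C_4 (6T10) additionally contains elements of type 4+2, 3+1+1+1 (22 of its 36 elements, about 61% of primes); PSL(2,5) (6T12) additionally contains elements of type 5+1 (24 of its 60 elements, about 40% of primes); A_6 (6T15) additionally contains elements of type 5+1, 4+2, 3+1+1+1 (274 of its 360 elements, about 76% of primes). None of the 33 primes tested shows any such pattern (for each of these groups the chance of that is below 10^-4), which rules them out. Hence G = A_4 (6T4), of order 12. The Galois group A_4 (6T4) has order 12, so the splitting field has degree 12 over Q.

12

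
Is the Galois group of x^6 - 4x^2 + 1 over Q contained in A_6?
No

The polynomial is irreducible of degree 6 over Q. Its discriminant is -3356224, which is not a perfect square. A Galois group lies in the alternating group exactly when the discriminant is a square in Q, so the Galois group (S_4 x C_2) is not contained in A_6.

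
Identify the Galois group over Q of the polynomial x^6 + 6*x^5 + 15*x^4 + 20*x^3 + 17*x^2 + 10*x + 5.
The polynomial f is an irreducible sextic over Q, so G = Gal(f/Q) is one of the 16 transitive subgroups 6T1, ..., 6T16 of S_6. The discriminant of f is -2508800, which is not a perfect square, so G is not contained in A_6. The transitive groups of degree 6 not contained in A_6 are: C_6 (6T1, order 6), S_3 (6T2, order 6), D_6 (6T3, order 12), C_3 x S_3 (6T5, order 18), A_4 x C_2 (6T6, order 24), S_4 (6T8, order 24), S_3 x S_3 (6T9, order 36), S_4 x C_2 (6T11, order 48), (S_3 x S_3) : C_2 (6T13, order 72), PGL(2,5) (6T14, order 120), S_6 (6T16, order 720). By Dedekind's theorem, for a prime p not dividing disc(f) the degrees of the irreducible factors of f mod p form the cycle type of an element of G. Factoring f modulo the 17 such primes p <= 71 (skipping 2, 5, 7, which divide the discriminant), each new pattern first appears at: mod 3: f = (x^3 + x^2 + x + 2)(x^3 + 2x^2 + 1), pattern 3+3; mod 13: f = (x^6 + 6x^5 + 2x^4 + 7x^3 + 4x^2 + 10x + 5), pattern 6; mod 19: f = (x^2 + 2x + 6)(x^4 + 4x^3 + x^2 + 13x + 4), pattern 4+2; mod 23: f = (x + 12)(x + 13)(x^4 + 4x^3 + 12x^2 + 16x + 22), pattern 4+1+1; mod 53: f = (x^2 + 2x + 46)(x^2 + 13x + 50)(x^2 + 44x + 28), pattern 2+2+2; mod 59: f = (x + 5)(x + 56)(x^2 + 7x + 56)(x^2 + 56x + 46), pattern 2+2+1+1; mod 71: f = (x + 9)(x + 12)(x + 61)(x + 64)(x^2 + 2x + 44), pattern 2+1+1+1+1. No other pattern occurs in this range, so the set of observed cycle types is {3+3, 6, 4+2, 4+1+1, 2+2+2, 2+2+1+1, 2+1+1+1+1}. The candidates containing elements of all these cycle types are S_4 x C_2 (6T11) of order 48, S_6 (6T16) of order 720; the others are excluded. The observed types are precisely the cycle types that occur in S_4 x C_2 (6T11) (apart from the identity). Each of the other remaining candidates has further cycle types, and by the Chebotarev density theorem the matching factorization patterns would occur for a proportion of primes equal to their share of the group: S_6 (6T16) additionally contains elements of type 5+1, 3+2+1, 3+1+1+1 (304 of its 720 elements, about 42% of primes). None of the 17 primes tested shows any such pattern (for each of these groups the chance of that is below 10^-4), which rules them out. Hence G = S_4 x C_2 (6T11), of order 48.

S_4 x C_2 (also written S4xC2)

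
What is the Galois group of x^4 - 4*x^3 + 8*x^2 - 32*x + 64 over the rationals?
The polynomial is an irreducible quartic over Q and its discriminant is 9437184 = 3072^2, a perfect square, so the Galois group is contained in A_4. The resolvent cubic y^3 - 8*y^2 - 128*y splits completely over Q, which gives the Klein four-group V_4.

V_4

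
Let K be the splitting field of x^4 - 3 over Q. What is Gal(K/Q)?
D_4

The polynomial is an irreducible quartic over Q and its discriminant is -6912, which is not a perfect square, so the Galois group is not contained in A_4. The resolvent cubic y^3 + 12*y has exactly one rational root, so the Galois group is C_4 or D_4. The quartic remains irreducible over Q(sqrt(disc)), so the group is D_4.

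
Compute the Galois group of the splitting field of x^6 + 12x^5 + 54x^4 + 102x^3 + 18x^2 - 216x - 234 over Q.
The polynomial f is an irreducible sextic over Q, so G = Gal(f/Q) is one of the 16 transitive subgroups 6T1, ..., 6T16 of S_6. The discriminant of f is 297538935552, which is not a perfect square, so G is not contained in A_6. The transitive groups of degree 6 not contained in A_6 are: C_6 (6T1, order 6), S_3 (6T2, order 6), D_6 (6T3, order 12), C_3 x S_3 (6T5, order 18), A_4 x C_2 (6T6, order 24), S_4 (6T8, order 24), S_3 x S_3 (6T9, order 36), S_4 x C_2 (6T11, order 48), (S_3 x S_3) : C_2 (6T13, order 72), PGL(2,5) (6T14, order 120), S_6 (6T16, order 720). By Dedekind's theorem, for a prime p not dividing disc(f) the degrees of the irreducible factors of f mod p form the cycle type of an element of G. Factoring f modulo the 23 such primes p <= 97 (skipping 2, 3, which divide the discriminant), each new pattern first appears at: mod 5: f = (x^6 + 2x^5 + 4x^4 + 2x^3 + 3x^2 + 4x + 1), pattern 6; mod 11: f = (x + 4)(x + 7)(x^2 + 2x + 5)(x^2 + 10x + 1), pattern 2+2+1+1; mod 13: f = (x)(x + 8)(x + 11)(x^3 + 6x^2 + 8x + 7), pattern 3+1+1+1; mod 31: f = (x^2 + 2)(x^2 + 16x + 30)(x^2 + 27x + 24), pattern 2+2+2; mod 97: f = (x^3 + 6x^2 + 39x + 87)(x^3 + 6x^2 + 76x + 4), pattern 3+3. No other pattern occurs in this range, so the set of observed cycle types is {6, 2+2+1+1, 3+1+1+1, 2+2+2, 3+3}. The candidates containing elements of all these cycle types are S_3 x S_3 (6T9) of order 36, (S_3 x S_3) : C_2 (6T13) of order 72, S_6 (6T16) of order 720; the others are excluded. The observed types are precisely the cycle types that occur in S_3 x S_3 (6T9) (apart from the identity). Each of the other remaining candidates has further cycle types, and by the Chebotarev density theorem the matching factorization patterns would occur for a proportion of primes equal to their share of the group: (S_3 x S_3) : C_2 (6T13) additionally contains elements of type 4+2, 3+2+1, 2+1+1+1+1 (36 of its 72 elements, about 50% of primes); S_6 (6T16) additionally contains elements of type 5+1, 4+2, 4+1+1, 3+2+1, 2+1+1+1+1 (459 of its 720 elements, about 64% of primes). None of the 23 primes tested shows any such pattern (for each of these groups the chance of that is below 10^-4), which rules them out. Hence G = S_3 x S_3 (6T9), of order 36.

S_3 x S_3 (order 36)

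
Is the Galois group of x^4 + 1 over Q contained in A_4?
The polynomial is irreducible of degree 4 over Q. Its discriminant is 256 = 16^2, a perfect square. A Galois group lies in the alternating group exactly when the discriminant is a square in Q, so the Galois group (V_4) is contained in A_4.

Yes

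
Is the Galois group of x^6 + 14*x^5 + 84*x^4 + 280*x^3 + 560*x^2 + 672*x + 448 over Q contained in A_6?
The polynomial is irreducible of degree 6 over Q. Its discriminant is -18046378835968, which is not a perfect square. A Galois group lies in the alternating group exactly when the discriminant is a square in Q, so the Galois group (C_6) is not contained in A_6.

No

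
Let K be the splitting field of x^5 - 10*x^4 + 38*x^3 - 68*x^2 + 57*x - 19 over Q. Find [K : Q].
120

The degree of the splitting field over Q equals the order of the Galois group, so first determine the group. The polynomial f is an irreducible quintic over Q, so G = Gal(f/Q) is a transitive subgroup of S_5: one of C_5 (5T1, order 5), D_5 (5T2, order 10), F_20 (5T3, order 20), A_5 (5T4, order 60) or S_5 (5T5, order 120). The discriminant of f is 2869, which is not a perfect square, so G is not contained in A_5. The transitive groups of degree 5 not contained in A_5 are: F_20 (5T3, order 20), S_5 (5T5, order 120). By Dedekind's theorem, for a prime p not dividing disc(f) the degrees of the irreducible factors of f mod p form the cycle type of an element of G. Factoring f modulo the first such prime p = 2, each new pattern first appears at: mod 2: f = (x^2 + x + 1)(x^3 + x^2 + 1), pattern 3+2. No other pattern occurs in this range, so the set of observed cycle types is {3+2}. Among the candidates above, the only group containing elements of all these cycle types is S_5 (5T5) — F_20 (5T3) lacks at least one of them. Hence G = S_5 (5T5), of order 120. The Galois group S_5 (5T5) has order 120, so the splitting field has degree 120 over Q.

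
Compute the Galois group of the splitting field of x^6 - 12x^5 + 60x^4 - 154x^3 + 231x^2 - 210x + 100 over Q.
The polynomial f is an irreducible sextic over Q, so G = Gal(f/Q) is one of the 16 transitive subgroups 6T1, ..., 6T16 of S_6. The discriminant of f is -1160950579200, which is not a perfect square, so G is not contained in A_6. The transitive groups of degree 6 not contained in A_6 are: C_6 (6T1, order 6), S_3 (6T2, order 6), D_6 (6T3, order 12), C_3 x S_3 (6T5, order 18), A_4 x C_2 (6T6, order 24), S_4 (6T8, order 24), S_3 x S_3 (6T9, order 36), S_4 x C_2 (6T11, order 48), (S_3 x S_3) : C_2 (6T13, order 72), PGL(2,5) (6T14, order 120), S_6 (6T16, order 720). By Dedekind's theorem, for a prime p not dividing disc(f) the degrees of the irreducible factors of f mod p form the cycle type of an element of G. Factoring f modulo the 23 such primes p <= 101 (skipping 2, 3, 5, which divide the discriminant), each new pattern first appears at: mod 7: f = (x^3 + x^2 + 4x + 6)(x^3 + x^2 + 6x + 5), pattern 3+3; mod 11: f = (x^2 + 2x + 2)(x^2 + 3x + 3)(x^2 + 5x + 2), pattern 2+2+2; mod 61: f = (x + 22)(x + 24)(x + 41)(x + 45)(x + 47)(x + 53), pattern 1+1+1+1+1+1. No other pattern occurs in this range, so the set of observed cycle types is {3+3, 2+2+2, 1+1+1+1+1+1}. The candidates containing elements of all these cycle types are C_6 (6T1) of order 6, S_3 (6T2) of order 6, D_6 (6T3) of order 12, C_3 x S_3 (6T5) of order 18, A_4 x C_2 (6T6) of order 24, S_4 (6T8) of order 24, S_3 x S_3 (6T9) of order 36, S_4 x C_2 (6T11) of order 48, (S_3 x S_3) : C_2 (6T13) of order 72, PGL(2,5) (6T14) of order 120, S_6 (6T16) of order 720; the others are excluded. The observed types are precisely the cycle types that occur in S_3 (6T2). Each of the other remaining candidates has further cycle types, and by the Chebotarev density theorem the matching factorization patterns would occur for a proportion of primes equal to their share of the group: C_6 (6T1) additionally contains elements of type 6 (2 of its 6 elements, about 33% of primes); D_6 (6T3) additionally contains elements of type 6, 2+2+1+1 (5 of its 12 elements, about 42% of primes); C_3 x S_3 (6T5) additionally contains elements of type 6, 3+1+1+1 (10 of its 18 elements, about 56% of primes); A_4 x C_2 (6T6) additionally contains elements of type 6, 2+2+1+1, 2+1+1+1+1 (14 of its 24 elements, about 58% of primes); S_4 (6T8) additionally contains elements of type 4+1+1, 2+2+1+1 (9 of its 24 elements, about 38% of primes); S_3 x S_3 (6T9) additionally contains elements of type 6, 3+1+1+1, 2+2+1+1 (25 of its 36 elements, about 69% of primes); S_4 x C_2 (6T11) additionally contains elements of type 6, 4+2, 4+1+1, 2+2+1+1, 2+1+1+1+1 (32 of its 48 elements, about 67% of primes); (S_3 x S_3) : C_2 (6T13) additionally contains elements of type 6, 4+2, 3+2+1, 3+1+1+1, 2+2+1+1, 2+1+1+1+1 (61 of its 72 elements, about 85% of primes); PGL(2,5) (6T14) additionally contains elements of type 6, 5+1, 4+1+1, 2+2+1+1 (89 of its 120 elements, about 74% of primes); S_6 (6T16) additionally contains elements of type 6, 5+1, 4+2, 4+1+1, 3+2+1, 3+1+1+1, 2+2+1+1, 2+1+1+1+1 (664 of its 720 elements, about 92% of primes). None of the 23 primes tested shows any such pattern (for each of these groups the chance of that is below 10^-4), which rules them out. Hence G = S_3 (6T2), of order 6.

S_3 (also written S3)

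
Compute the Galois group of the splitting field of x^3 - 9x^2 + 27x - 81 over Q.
S_3

The polynomial is an irreducible cubic over Q and its discriminant is -78732, which is not a perfect square. For an irreducible cubic, a non-square discriminant gives Galois group S_3.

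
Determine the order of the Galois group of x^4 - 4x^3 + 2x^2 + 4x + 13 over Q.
4

The degree of the splitting field over Q equals the order of the Galois group, so first determine the group. The polynomial is an irreducible quartic over Q and its discriminant is 589824 = 768^2, a perfect square, so the Galois group is contained in A_4. The resolvent cubic y^3 - 2*y^2 - 68*y - 120 splits completely over Q, which gives the Klein four-group V_4. The Galois group V_4 (4T2) has order 4, so the splitting field has degree 4 over Q.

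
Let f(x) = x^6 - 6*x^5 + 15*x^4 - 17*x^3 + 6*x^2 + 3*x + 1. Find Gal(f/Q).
C_3 x S_3 (also written G18)

The polynomial f is an irreducible sextic over Q, so G = Gal(f/Q) is one of the 16 transitive subgroups 6T1, ..., 6T16 of S_6. The discriminant of f is -177147, which is not a perfect square, so G is not contained in A_6. The transitive groups of degree 6 not contained in A_6 are: C_6 (6T1, order 6), S_3 (6T2, order 6), D_6 (6T3, order 12), C_3 x S_3 (6T5, order 18), A_4 x C_2 (6T6, order 24), S_4 (6T8, order 24), S_3 x S_3 (6T9, order 36), S_4 x C_2 (6T11, order 48), (S_3 x S_3) : C_2 (6T13, order 72), PGL(2,5) (6T14, order 120), S_6 (6T16, order 720). By Dedekind's theorem, for a prime p not dividing disc(f) the degrees of the irreducible factors of f mod p form the cycle type of an element of G. Factoring f modulo the 33 such primes p <= 139 (skipping 3, which divides the discriminant), each new pattern first appears at: mod 2: f = (x^6 + x^4 + x^3 + x + 1), pattern 6; mod 7: f = (x + 2)(x + 4)(x + 5)(x^3 + 4x^2 + 3x + 3), pattern 3+1+1+1; mod 17: f = (x^2 + 3x + 3)(x^2 + 11x + 12)(x^2 + 14x + 9), pattern 2+2+2; mod 19: f = (x^3 + 16x^2 + 3x + 8)(x^3 + 16x^2 + 3x + 12), pattern 3+3; mod 73: f = (x + 41)(x + 42)(x + 43)(x + 50)(x + 51)(x + 59), pattern 1+1+1+1+1+1. No other pattern occurs in this range, so the set of observed cycle types is {6, 3+1+1+1, 2+2+2, 3+3, 1+1+1+1+1+1}. The candidates containing elements of all these cycle types are C_3 x S_3 (6T5) of order 18, S_3 x S_3 (6T9) of order 36, (S_3 x S_3) : C_2 (6T13) of order 72, S_6 (6T16) of order 720; the others are excluded. The observed types are precisely the cycle types that occur in C_3 x S_3 (6T5). Each of the other remaining candidates has further cycle types, and by the Chebotarev density theorem the matching factorization patterns would occur for a proportion of primes equal to their share of the group: S_3 x S_3 (6T9) additionally contains elements of type 2+2+1+1 (9 of its 36 elements, about 25% of primes); (S_3 x S_3) : C_2 (6T13) additionally contains elements of type 4+2, 3+2+1, 2+2+1+1, 2+1+1+1+1 (45 of its 72 elements, about 62% of primes); S_6 (6T16) additionally contains elements of type 5+1, 4+2, 4+1+1, 3+2+1, 2+2+1+1, 2+1+1+1+1 (504 of its 720 elements, about 70% of primes). None of the 33 primes tested shows any such pattern (for each of these groups the chance of that is below 10^-4), which rules them out. Hence G = C_3 x S_3 (6T5), of order 18.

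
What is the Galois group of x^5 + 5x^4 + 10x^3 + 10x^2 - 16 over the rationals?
D_5 (order 10)

The polynomial f is an irreducible quintic over Q, so G = Gal(f/Q) is a transitive subgroup of S_5: one of C_5 (5T1, order 5), D_5 (5T2, order 10), F_20 (5T3, order 20), A_5 (5T4, order 60) or S_5 (5T5, order 120). The discriminant of f is 64000000 = 8000^2, a perfect square, so G is contained in A_5. The transitive groups of degree 5 contained in A_5 are: C_5 (5T1, order 5), D_5 (5T2, order 10), A_5 (5T4, order 60). By Dedekind's theorem, for a prime p not dividing disc(f) the degrees of the irreducible factors of f mod p form the cycle type of an element of G. Factoring f modulo the 23 such primes p <= 97 (skipping 2, 5, which divide the discriminant), each new pattern first appears at: mod 3: f = (x + 1)(x^2 + 1)(x^2 + x + 2), pattern 2+2+1; mod 7: f = (x^5 + 5x^4 + 3x^3 + 3x^2 + 5), pattern 5. No other pattern occurs in this range, so the set of observed cycle types is {2+2+1, 5}. The candidates containing elements of all these cycle types are D_5 (5T2) of order 10, A_5 (5T4) of order 60; the others are excluded. The observed types are precisely the cycle types that occur in D_5 (5T2) (apart from the identity). Each of the other remaining candidates has further cycle types, and by the Chebotarev density theorem the matching factorization patterns would occur for a proportion of primes equal to their share of the group: A_5 (5T4) additionally contains elements of type 3+1+1 (20 of its 60 elements, about 33% of primes). None of the 23 primes tested shows any such pattern (for each of these groups the chance of that is below 10^-4), which rules them out. Hence G = D_5 (5T2), of order 10.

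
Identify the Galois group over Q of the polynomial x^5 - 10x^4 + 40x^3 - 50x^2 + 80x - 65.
The polynomial f is an irreducible quintic over Q, so G = Gal(f/Q) is a transitive subgroup of S_5: one of C_5 (5T1, order 5), D_5 (5T2, order 10), F_20 (5T3, order 20), A_5 (5T4, order 60) or S_5 (5T5, order 120). The discriminant of f is 1085663503125, which is not a perfect square, so G is not contained in A_5. The transitive groups of degree 5 not contained in A_5 are: F_20 (5T3, order 20), S_5 (5T5, order 120). By Dedekind's theorem, for a prime p not dividing disc(f) the degrees of the irreducible factors of f mod p form the cycle type of an element of G. Factoring f modulo the 18 such primes p <= 73 (skipping 3, 5, 19, which divide the discriminant), each new pattern first appears at: mod 2: f = (x + 1)(x^4 + x^3 + x^2 + x + 1), pattern 4+1; mod 11: f = (x^5 + x^4 + 7x^3 + 5x^2 + 3x + 1), pattern 5; mod 29: f = (x + 27)(x^2 + 10x + 17)(x^2 + 11x + 13), pattern 2+2+1; mod 41: f = (x + 1)(x + 8)(x + 17)(x + 22)(x + 24), pattern 1+1+1+1+1. No other pattern occurs in this range, so the set of observed cycle types is {4+1, 5, 2+2+1, 1+1+1+1+1}. The candidates containing elements of all these cycle types are F_20 (5T3) of order 20, S_5 (5T5) of order 120; the others are excluded. The observed types are precisely the cycle types that occur in F_20 (5T3). Each of the other remaining candidates has further cycle types, and by the Chebotarev density theorem the matching factorization patterns would occur for a proportion of primes equal to their share of the group: S_5 (5T5) additionally contains elements of type 3+2, 3+1+1, 2+1+1+1 (50 of its 120 elements, about 42% of primes). None of the 18 primes tested shows any such pattern (for each of these groups the chance of that is below 10^-4), which rules them out. Hence G = F_20 (5T3), of order 20.

F_20 (also written F20)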